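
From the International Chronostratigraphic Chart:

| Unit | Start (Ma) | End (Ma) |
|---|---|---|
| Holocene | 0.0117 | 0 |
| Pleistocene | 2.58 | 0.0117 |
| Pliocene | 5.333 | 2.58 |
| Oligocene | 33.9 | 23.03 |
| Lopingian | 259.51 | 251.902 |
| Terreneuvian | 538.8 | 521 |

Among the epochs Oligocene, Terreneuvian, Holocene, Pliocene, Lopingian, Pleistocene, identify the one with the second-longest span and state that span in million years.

Start − end for each: Oligocene 33.9 − 23.03 = 10.87; Terreneuvian 538.8 − 521 = 17.8; Holocene 0.0117 − 0 = 0.0117; Pliocene 5.333 − 2.58 = 2.753; Lopingian 259.51 − 251.902 = 7.608; Pleistocene 2.58 − 0.0117 = 2.5683.
Ranking these from longest: Terreneuvian > Oligocene > Lopingian > Pliocene > Pleistocene > Holocene.
Position 2 in that ranking is Oligocene, which lasted 10.87 Myr.

Oligocene, 10.87 million years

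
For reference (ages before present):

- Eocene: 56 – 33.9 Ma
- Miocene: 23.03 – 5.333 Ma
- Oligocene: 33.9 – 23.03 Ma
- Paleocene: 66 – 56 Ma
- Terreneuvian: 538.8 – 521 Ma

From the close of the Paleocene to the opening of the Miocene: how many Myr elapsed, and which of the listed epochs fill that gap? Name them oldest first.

32.97 million years; Eocene, Oligocene

The Paleocene closes at 56 Ma and the Miocene opens at 23.03 Ma, so the interval is 56 − 23.03 = 32.97 Myr.
An epoch fits inside if it starts at or after 56 Ma and ends at or before 23.03 Ma; oldest first that gives Eocene, Oligocene.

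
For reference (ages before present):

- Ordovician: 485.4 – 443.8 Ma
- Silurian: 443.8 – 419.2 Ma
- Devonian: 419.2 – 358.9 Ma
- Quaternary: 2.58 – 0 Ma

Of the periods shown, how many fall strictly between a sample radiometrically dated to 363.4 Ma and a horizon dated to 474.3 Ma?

The older date is 474.3 Ma and the younger is 363.4 Ma.
Periods with start < 474.3 and end > 363.4 Ma: Silurian (443.8–419.2).
That is 1 complete period.

1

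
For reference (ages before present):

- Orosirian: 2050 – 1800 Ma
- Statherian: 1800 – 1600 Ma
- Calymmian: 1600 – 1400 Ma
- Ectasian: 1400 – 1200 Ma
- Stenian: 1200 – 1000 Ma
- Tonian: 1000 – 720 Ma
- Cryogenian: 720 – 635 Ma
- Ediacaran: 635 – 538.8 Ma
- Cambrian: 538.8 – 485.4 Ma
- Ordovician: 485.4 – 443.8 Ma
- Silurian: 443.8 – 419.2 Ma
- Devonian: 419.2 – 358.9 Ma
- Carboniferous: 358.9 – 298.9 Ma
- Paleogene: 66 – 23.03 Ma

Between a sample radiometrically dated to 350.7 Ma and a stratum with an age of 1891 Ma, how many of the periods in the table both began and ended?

11

The older date is 1891 Ma and the younger is 350.7 Ma.
Periods with start < 1891 and end > 350.7 Ma: Statherian (1800–1600), Calymmian (1600–1400), Ectasian (1400–1200), Stenian (1200–1000), Tonian (1000–720), Cryogenian (720–635), Ediacaran (635–538.8), Cambrian (538.8–485.4), Ordovician (485.4–443.8), Silurian (443.8–419.2), Devonian (419.2–358.9).
That is 11 complete periods.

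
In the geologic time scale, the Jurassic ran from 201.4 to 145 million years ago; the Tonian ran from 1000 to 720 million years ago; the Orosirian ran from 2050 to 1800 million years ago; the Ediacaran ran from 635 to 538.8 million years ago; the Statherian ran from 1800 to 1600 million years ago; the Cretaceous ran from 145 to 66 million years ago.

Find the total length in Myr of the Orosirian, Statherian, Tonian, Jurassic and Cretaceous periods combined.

Each duration: Orosirian = 250; Statherian = 200; Tonian = 280; Jurassic = 56.4; Cretaceous = 79.
Sum: 250 + 200 + 280 + 56.4 + 79 = 865.4 Myr.

865.4 million years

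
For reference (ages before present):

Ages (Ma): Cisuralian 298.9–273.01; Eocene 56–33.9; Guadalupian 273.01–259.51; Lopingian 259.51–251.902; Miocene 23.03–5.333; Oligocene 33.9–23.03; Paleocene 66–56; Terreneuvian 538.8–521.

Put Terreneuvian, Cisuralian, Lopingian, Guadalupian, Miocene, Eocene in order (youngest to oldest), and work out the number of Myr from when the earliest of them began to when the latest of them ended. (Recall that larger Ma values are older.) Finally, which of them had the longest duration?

Miocene → Eocene → Lopingian → Guadalupian → Cisuralian → Terreneuvian; total span 533.467 Myr; longest is Cisuralian

From the excerpt: Terreneuvian 538.8–521; Cisuralian 298.9–273.01; Lopingian 259.51–251.902; Guadalupian 273.01–259.51; Miocene 23.03–5.333; Eocene 56–33.9 (Ma).
Larger Ma is earlier, so the oldest is Terreneuvian and the youngest is Miocene; youngest to oldest: Miocene, Eocene, Lopingian, Guadalupian, Cisuralian, Terreneuvian.
Oldest start 538.8 minus youngest end 5.333 gives 533.467 Myr overall.
Individual lengths (start − end): Miocene 17.697; Guadalupian 13.5; Eocene 22.1; Terreneuvian 17.8; Lopingian 7.608; Cisuralian 25.89. The largest is Cisuralian at 25.89 Myr.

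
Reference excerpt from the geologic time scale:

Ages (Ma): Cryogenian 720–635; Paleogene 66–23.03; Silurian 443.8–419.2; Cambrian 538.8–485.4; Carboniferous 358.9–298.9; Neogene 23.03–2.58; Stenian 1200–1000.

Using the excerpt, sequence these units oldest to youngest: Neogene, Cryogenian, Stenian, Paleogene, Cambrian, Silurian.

Stenian → Cryogenian → Cambrian → Silurian → Paleogene → Neogene

The oldest of these is Stenian (starts 1200 Ma) and the youngest is Neogene (ends 2.58 Ma).
In between, by decreasing start age: Cryogenian (720), Cambrian (538.8), Silurian (443.8), Paleogene (66).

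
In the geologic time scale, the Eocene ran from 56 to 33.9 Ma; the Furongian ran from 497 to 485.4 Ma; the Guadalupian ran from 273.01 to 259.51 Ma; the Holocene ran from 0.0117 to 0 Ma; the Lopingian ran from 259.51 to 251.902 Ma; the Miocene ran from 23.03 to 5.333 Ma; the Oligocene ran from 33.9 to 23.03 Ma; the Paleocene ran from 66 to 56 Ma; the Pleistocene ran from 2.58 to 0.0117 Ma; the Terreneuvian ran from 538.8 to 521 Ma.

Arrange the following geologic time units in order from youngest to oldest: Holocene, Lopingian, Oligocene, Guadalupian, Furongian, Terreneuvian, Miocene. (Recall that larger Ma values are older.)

Holocene, then Miocene, then Oligocene, then Lopingian, then Guadalupian, then Furongian, then Terreneuvian

The oldest of these is Terreneuvian (starts 538.8 Ma) and the youngest is Holocene (ends 0 Ma).
In between, by decreasing start age: Furongian (497), Guadalupian (273.01), Lopingian (259.51), Oligocene (33.9), Miocene (23.03).
Listing youngest first means reversing that sequence.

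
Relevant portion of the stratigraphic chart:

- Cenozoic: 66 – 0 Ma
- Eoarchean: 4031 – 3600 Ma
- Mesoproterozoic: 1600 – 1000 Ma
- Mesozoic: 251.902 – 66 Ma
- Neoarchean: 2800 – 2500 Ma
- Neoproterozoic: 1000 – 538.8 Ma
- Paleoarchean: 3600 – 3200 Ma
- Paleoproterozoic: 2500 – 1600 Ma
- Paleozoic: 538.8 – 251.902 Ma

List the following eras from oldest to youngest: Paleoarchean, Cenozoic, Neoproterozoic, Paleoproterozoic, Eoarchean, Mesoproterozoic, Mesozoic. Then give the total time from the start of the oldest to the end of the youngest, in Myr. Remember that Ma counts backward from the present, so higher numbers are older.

Eoarchean → Paleoarchean → Paleoproterozoic → Mesoproterozoic → Neoproterozoic → Mesozoic → Cenozoic; total span 4031 Myr

From the excerpt: Paleoarchean 3600–3200; Cenozoic 66–0; Neoproterozoic 1000–538.8; Paleoproterozoic 2500–1600; Eoarchean 4031–3600; Mesoproterozoic 1600–1000; Mesozoic 251.902–66 (Ma).
Larger Ma is earlier, so the oldest is Eoarchean and the youngest is Cenozoic; oldest to youngest: Eoarchean, Paleoarchean, Paleoproterozoic, Mesoproterozoic, Neoproterozoic, Mesozoic, Cenozoic.
Oldest start 4031 minus youngest end 0 gives 4031 Myr overall.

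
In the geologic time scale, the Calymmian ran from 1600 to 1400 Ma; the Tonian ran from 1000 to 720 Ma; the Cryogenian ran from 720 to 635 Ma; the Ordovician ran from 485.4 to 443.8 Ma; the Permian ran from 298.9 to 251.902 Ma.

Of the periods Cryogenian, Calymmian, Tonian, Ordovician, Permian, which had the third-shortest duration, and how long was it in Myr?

Cryogenian, 85 million years

Start − end for each: Cryogenian 720 − 635 = 85; Calymmian 1600 − 1400 = 200; Tonian 1000 − 720 = 280; Ordovician 485.4 − 443.8 = 41.6; Permian 298.9 − 251.902 = 46.998.
Ranking these from shortest: Ordovician < Permian < Cryogenian < Calymmian < Tonian.
Position 3 in that ranking is Cryogenian, which lasted 85 Myr.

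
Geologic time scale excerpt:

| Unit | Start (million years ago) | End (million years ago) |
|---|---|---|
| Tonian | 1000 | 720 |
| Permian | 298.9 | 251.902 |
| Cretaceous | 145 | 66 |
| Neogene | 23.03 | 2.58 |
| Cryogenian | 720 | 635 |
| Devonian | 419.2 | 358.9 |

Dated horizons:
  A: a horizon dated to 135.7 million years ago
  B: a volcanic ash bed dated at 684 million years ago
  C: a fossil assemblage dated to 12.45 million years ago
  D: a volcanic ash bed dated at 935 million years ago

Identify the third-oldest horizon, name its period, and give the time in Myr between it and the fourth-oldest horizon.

Sorted oldest-first by Ma: D (935), B (684), A (135.7), C (12.45).
The third oldest is A at 135.7 Ma, which lies in 145–66 Ma: the Cretaceous.
The fourth oldest is C at 12.45 Ma; separation = |135.7 − 12.45| = 123.25 Myr.

A, in the Cretaceous; 123.25 million years to C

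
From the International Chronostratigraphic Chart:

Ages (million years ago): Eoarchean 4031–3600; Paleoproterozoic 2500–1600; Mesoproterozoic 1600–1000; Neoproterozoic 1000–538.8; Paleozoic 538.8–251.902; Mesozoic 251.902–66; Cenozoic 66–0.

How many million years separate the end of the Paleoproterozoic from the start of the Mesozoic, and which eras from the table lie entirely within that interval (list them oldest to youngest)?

The Paleoproterozoic closes at 1600 Ma and the Mesozoic opens at 251.902 Ma, so the interval is 1600 − 251.902 = 1348.098 Myr.
An era fits inside if it starts at or after 1600 Ma and ends at or before 251.902 Ma; oldest first that gives Mesoproterozoic, Neoproterozoic, Paleozoic.

1348.098 million years; Mesoproterozoic, Neoproterozoic, Paleozoic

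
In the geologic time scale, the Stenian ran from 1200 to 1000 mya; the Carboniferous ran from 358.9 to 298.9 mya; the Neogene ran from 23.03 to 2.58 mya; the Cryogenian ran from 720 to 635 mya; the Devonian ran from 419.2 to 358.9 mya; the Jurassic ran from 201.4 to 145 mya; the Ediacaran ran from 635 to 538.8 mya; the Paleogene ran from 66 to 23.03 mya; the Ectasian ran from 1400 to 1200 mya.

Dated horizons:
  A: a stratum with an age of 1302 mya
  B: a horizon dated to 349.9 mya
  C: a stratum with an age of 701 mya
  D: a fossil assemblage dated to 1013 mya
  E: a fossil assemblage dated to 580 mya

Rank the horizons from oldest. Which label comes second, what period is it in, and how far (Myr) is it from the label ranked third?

Sorted oldest-first by Ma: A (1302), D (1013), C (701), E (580), B (349.9).
The second oldest is D at 1013 Ma, which lies in 1200–1000 Ma: the Stenian.
The third oldest is C at 701 Ma; separation = |1013 − 701| = 312 Myr.

D, in the Stenian; 312 million years to C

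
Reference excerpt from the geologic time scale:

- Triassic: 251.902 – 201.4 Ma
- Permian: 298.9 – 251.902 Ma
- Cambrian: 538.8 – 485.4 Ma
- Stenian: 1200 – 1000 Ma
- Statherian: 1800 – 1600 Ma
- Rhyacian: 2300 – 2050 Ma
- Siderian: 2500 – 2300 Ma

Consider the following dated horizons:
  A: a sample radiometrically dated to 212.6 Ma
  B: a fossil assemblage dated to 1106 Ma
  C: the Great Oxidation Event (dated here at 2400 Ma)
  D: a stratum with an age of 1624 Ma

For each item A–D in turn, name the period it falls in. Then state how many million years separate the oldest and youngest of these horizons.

A — Triassic; B — Stenian; C — Siderian; D — Statherian; span 2187.4 million years

Match each age against the start–end ranges in the excerpt: A = 212.6 Ma → Triassic (251.902–201.4); B = 1106 Ma → Stenian (1200–1000); C = 2400 Ma → Siderian (2500–2300); D = 1624 Ma → Statherian (1800–1600).
The largest age is 2400 Ma and the smallest is 212.6 Ma; their difference is 2187.4 Myr.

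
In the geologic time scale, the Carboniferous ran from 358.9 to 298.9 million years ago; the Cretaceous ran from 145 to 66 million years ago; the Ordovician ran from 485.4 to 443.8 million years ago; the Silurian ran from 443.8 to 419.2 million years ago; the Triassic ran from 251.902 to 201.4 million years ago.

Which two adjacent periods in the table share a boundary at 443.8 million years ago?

Ordovician and Silurian

The Ordovician ends at 443.8 million years ago and the Silurian begins at 443.8 million years ago, so they share that boundary.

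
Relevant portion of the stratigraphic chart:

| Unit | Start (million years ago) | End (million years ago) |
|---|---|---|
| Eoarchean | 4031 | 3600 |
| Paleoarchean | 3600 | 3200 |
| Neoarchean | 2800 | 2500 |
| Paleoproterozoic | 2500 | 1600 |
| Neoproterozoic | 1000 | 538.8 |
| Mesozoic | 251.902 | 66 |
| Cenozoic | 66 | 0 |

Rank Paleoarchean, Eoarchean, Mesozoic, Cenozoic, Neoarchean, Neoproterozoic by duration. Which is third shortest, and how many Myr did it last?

Durations: Paleoarchean 400; Eoarchean 431; Mesozoic 185.902; Cenozoic 66; Neoarchean 300; Neoproterozoic 461.2 Myr.
Sorted shortest-first: Cenozoic (66), Mesozoic (185.902), Neoarchean (300), Paleoarchean (400), Eoarchean (431), Neoproterozoic (461.2).
The third shortest is Neoarchean at 300 Myr.

Neoarchean, 300 million years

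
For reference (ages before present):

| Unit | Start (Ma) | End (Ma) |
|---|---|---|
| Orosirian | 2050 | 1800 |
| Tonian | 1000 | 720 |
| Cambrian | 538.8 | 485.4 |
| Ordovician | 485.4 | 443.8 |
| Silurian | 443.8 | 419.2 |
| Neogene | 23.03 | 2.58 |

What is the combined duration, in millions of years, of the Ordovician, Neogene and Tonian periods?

Duration is start − end for each: (485.4 − 443.8) + (23.03 − 2.58) + (1000 − 720).
That is 41.6 + 20.45 + 280, which totals 342.05 million years.

342.05 million years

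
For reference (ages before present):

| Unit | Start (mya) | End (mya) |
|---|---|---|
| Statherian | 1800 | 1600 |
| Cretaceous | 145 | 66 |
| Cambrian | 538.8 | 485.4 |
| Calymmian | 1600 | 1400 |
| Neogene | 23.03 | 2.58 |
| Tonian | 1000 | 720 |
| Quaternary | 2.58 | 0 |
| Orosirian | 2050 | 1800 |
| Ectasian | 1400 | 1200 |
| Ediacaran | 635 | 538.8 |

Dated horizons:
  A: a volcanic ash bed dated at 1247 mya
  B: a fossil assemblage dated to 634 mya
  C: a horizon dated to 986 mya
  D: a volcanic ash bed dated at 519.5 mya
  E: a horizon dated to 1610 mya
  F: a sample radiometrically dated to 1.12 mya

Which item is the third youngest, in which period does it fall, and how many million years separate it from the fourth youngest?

Sorted youngest-first by Ma: F (1.12), D (519.5), B (634), C (986), A (1247), E (1610).
The third youngest is B at 634 Ma, which lies in 635–538.8 Ma: the Ediacaran.
The fourth youngest is C at 986 Ma; separation = |634 − 986| = 352 Myr.

B, in the Ediacaran; 352 million years to C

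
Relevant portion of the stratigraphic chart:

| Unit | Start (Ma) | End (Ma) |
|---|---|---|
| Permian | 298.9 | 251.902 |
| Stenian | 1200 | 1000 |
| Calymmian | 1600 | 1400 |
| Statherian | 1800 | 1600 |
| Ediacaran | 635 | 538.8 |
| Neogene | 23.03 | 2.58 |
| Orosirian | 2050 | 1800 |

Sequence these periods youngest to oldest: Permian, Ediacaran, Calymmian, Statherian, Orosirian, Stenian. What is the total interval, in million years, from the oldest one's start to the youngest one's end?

Permian → Ediacaran → Stenian → Calymmian → Statherian → Orosirian; total span 1798.098 Myr

Start ages (Ma): Orosirian 2050, Statherian 1800, Calymmian 1600, Stenian 1200, Ediacaran 635, Permian 298.9.
Ordered youngest to oldest: Permian, Ediacaran, Stenian, Calymmian, Statherian, Orosirian.
Span = 2050 − 251.902 = 1798.098 Myr.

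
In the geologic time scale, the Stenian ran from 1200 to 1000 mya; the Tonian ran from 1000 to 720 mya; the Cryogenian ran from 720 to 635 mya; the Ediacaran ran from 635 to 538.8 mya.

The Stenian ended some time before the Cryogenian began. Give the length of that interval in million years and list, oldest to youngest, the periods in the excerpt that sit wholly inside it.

280 million years; Tonian

End of Stenian = 1000 Ma; start of Cryogenian = 720 Ma.
Gap = 1000 − 720 = 280 Myr.
Periods wholly inside 1000–720 Ma: Tonian (1000–720).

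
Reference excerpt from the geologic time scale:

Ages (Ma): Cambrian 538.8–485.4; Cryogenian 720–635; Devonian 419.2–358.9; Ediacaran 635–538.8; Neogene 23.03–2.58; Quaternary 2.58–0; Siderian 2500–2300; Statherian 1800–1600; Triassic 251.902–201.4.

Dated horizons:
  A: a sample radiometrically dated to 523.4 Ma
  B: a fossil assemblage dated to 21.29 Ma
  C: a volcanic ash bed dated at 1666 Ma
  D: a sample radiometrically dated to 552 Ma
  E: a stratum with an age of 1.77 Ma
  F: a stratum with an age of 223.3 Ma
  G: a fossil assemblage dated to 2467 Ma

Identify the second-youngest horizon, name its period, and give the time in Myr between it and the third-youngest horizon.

Sorted youngest-first by Ma: E (1.77), B (21.29), F (223.3), A (523.4), D (552), C (1666), G (2467).
The second youngest is B at 21.29 Ma, which lies in 23.03–2.58 Ma: the Neogene.
The third youngest is F at 223.3 Ma; separation = |21.29 − 223.3| = 202.01 Myr.

B, in the Neogene; 202.01 million years to F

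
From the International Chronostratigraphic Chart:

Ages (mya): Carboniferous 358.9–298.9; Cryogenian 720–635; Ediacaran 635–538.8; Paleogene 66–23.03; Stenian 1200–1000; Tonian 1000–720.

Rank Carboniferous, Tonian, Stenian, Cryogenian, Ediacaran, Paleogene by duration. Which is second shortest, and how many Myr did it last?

Durations: Carboniferous 60; Tonian 280; Stenian 200; Cryogenian 85; Ediacaran 96.2; Paleogene 42.97 Myr.
Sorted shortest-first: Paleogene (42.97), Carboniferous (60), Cryogenian (85), Ediacaran (96.2), Stenian (200), Tonian (280).
The second shortest is Carboniferous at 60 Myr.

Carboniferous, 60 million years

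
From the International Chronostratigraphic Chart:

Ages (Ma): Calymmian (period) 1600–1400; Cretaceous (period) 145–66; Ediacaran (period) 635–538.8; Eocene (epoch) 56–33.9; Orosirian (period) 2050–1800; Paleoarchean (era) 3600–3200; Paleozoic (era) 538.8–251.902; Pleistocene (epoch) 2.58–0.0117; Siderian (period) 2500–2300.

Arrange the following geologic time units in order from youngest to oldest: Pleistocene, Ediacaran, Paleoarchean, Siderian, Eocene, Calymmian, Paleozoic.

Pleistocene → Eocene → Paleozoic → Ediacaran → Calymmian → Siderian → Paleoarchean

Read off each span (Ma): Pleistocene 2.58–0.0117; Ediacaran 635–538.8; Paleoarchean 3600–3200; Siderian 2500–2300; Eocene 56–33.9; Calymmian 1600–1400; Paleozoic 538.8–251.902.
Larger Ma is older, so oldest→youngest is Paleoarchean, Siderian, Calymmian, Ediacaran, Paleozoic, Eocene, Pleistocene; reverse it for youngest→oldest.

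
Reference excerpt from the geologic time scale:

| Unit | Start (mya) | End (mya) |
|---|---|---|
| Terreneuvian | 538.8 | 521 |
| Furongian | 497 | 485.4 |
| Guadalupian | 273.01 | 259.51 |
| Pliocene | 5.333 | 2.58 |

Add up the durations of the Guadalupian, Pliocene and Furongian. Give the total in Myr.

27.853 million years

Duration is start − end for each: (273.01 − 259.51) + (5.333 − 2.58) + (497 − 485.4).
That is 13.5 + 2.753 + 11.6, which totals 27.853 million years.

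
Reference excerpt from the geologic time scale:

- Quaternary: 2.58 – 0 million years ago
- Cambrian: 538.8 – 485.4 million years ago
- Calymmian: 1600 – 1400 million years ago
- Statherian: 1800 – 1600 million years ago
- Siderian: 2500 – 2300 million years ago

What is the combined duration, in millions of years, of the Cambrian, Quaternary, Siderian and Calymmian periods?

Each duration: Cambrian = 53.4; Quaternary = 2.58; Siderian = 200; Calymmian = 200.
Sum: 53.4 + 2.58 + 200 + 200 = 455.98 Myr.

455.98 million years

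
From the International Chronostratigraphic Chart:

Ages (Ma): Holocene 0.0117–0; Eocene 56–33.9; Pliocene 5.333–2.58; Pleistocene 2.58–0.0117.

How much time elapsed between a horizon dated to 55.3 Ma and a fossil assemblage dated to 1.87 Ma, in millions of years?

55.3 − 1.87 = 53.43 million years.

53.43 million years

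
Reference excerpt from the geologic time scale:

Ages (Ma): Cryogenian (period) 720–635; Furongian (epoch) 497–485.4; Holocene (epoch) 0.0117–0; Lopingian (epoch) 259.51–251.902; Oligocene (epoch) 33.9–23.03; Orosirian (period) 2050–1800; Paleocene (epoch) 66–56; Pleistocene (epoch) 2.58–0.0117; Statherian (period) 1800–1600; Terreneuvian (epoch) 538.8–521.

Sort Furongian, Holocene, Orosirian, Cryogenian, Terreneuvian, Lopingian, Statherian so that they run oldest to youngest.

Orosirian → Statherian → Cryogenian → Terreneuvian → Furongian → Lopingian → Holocene

The oldest of these is Orosirian (starts 2050 Ma) and the youngest is Holocene (ends 0 Ma).
In between, by decreasing start age: Statherian (1800), Cryogenian (720), Terreneuvian (538.8), Furongian (497), Lopingian (259.51).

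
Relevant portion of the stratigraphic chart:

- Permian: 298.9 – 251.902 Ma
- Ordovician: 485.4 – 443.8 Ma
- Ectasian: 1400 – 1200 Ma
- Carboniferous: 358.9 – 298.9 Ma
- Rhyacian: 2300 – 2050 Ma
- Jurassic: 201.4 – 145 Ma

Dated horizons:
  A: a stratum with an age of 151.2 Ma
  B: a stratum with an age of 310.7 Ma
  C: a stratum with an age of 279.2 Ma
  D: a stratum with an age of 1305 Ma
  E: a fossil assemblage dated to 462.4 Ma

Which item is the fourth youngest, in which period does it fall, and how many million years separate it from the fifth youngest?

E, in the Ordovician; 842.6 million years to D

Smaller Ma means younger, so youngest first: A 151.2 < C 279.2 < B 310.7 < E 462.4 < D 1305.
Counting 4 along gives E (462.4 Ma); the excerpt puts that inside the Ordovician, 485.4–443.8 Ma.
Next in line is D (1305 Ma), and 1305 − 462.4 = 842.6 Myr.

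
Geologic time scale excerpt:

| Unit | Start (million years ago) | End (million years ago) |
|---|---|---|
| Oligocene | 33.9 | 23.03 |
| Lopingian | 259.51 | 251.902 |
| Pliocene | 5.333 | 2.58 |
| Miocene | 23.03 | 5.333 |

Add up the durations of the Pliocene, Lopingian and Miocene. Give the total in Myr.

Each duration: Pliocene = 2.753; Lopingian = 7.608; Miocene = 17.697.
Sum: 2.753 + 7.608 + 17.697 = 28.058 Myr.

28.058 million years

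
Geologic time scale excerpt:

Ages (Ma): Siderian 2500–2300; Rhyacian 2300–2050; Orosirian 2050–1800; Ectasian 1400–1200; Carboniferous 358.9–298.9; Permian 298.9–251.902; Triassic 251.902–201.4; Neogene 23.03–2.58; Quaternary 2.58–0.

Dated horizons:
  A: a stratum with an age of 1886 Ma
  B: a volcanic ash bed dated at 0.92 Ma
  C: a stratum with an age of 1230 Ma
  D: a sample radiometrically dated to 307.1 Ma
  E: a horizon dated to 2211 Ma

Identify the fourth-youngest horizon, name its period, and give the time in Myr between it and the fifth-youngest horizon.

A, in the Orosirian; 325 million years to E

Sorted youngest-first by Ma: B (0.92), D (307.1), C (1230), A (1886), E (2211).
The fourth youngest is A at 1886 Ma, which lies in 2050–1800 Ma: the Orosirian.
The fifth youngest is E at 2211 Ma; separation = |1886 − 2211| = 325 Myr.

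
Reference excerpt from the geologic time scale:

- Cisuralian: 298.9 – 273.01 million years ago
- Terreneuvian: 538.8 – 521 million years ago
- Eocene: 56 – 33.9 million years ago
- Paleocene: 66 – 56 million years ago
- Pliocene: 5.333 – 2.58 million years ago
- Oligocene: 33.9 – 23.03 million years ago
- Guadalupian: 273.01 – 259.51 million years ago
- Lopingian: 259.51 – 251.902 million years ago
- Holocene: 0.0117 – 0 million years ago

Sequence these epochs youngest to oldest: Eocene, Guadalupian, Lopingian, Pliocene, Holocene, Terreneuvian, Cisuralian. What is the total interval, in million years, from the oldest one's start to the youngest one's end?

Start ages (Ma): Terreneuvian 538.8, Cisuralian 298.9, Guadalupian 273.01, Lopingian 259.51, Eocene 56, Pliocene 5.333, Holocene 0.0117.
Ordered youngest to oldest: Holocene, Pliocene, Eocene, Lopingian, Guadalupian, Cisuralian, Terreneuvian.
Span = 538.8 − 0 = 538.8 Myr.

Holocene, Pliocene, Eocene, Lopingian, Guadalupian, Cisuralian, Terreneuvian; total span 538.8 Myr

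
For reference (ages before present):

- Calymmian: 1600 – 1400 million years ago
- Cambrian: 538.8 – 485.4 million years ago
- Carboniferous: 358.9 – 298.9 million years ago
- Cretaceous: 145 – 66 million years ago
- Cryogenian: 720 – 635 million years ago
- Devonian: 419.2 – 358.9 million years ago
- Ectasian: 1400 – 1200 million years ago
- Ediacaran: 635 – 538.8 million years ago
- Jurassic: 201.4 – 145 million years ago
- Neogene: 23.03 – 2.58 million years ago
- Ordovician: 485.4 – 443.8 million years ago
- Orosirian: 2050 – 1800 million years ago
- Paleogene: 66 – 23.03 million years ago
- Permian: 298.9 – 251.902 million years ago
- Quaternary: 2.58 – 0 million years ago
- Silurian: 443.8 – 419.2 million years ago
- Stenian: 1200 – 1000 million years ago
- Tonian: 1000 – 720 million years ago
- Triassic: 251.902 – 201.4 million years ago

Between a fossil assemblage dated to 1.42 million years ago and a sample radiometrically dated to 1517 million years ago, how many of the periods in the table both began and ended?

The older date is 1517 Ma and the younger is 1.42 Ma.
Periods with start < 1517 and end > 1.42 Ma: Ectasian (1400–1200), Stenian (1200–1000), Tonian (1000–720), Cryogenian (720–635), Ediacaran (635–538.8), Cambrian (538.8–485.4), Ordovician (485.4–443.8), Silurian (443.8–419.2), Devonian (419.2–358.9), Carboniferous (358.9–298.9), Permian (298.9–251.902), Triassic (251.902–201.4), Jurassic (201.4–145), Cretaceous (145–66), Paleogene (66–23.03), Neogene (23.03–2.58).
That is 16 complete periods.

16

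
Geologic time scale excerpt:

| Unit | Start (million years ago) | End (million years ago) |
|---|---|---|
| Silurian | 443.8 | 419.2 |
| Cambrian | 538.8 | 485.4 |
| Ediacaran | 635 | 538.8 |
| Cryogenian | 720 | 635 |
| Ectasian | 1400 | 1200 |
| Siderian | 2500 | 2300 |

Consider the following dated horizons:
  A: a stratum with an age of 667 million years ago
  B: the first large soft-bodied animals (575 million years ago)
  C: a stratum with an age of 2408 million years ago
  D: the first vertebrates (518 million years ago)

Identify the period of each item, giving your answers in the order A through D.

Match each age against the start–end ranges in the excerpt: A = 667 Ma → Cryogenian (720–635); B = 575 Ma → Ediacaran (635–538.8); C = 2408 Ma → Siderian (2500–2300); D = 518 Ma → Cambrian (538.8–485.4).

A — Cryogenian; B — Ediacaran; C — Siderian; D — Cambrian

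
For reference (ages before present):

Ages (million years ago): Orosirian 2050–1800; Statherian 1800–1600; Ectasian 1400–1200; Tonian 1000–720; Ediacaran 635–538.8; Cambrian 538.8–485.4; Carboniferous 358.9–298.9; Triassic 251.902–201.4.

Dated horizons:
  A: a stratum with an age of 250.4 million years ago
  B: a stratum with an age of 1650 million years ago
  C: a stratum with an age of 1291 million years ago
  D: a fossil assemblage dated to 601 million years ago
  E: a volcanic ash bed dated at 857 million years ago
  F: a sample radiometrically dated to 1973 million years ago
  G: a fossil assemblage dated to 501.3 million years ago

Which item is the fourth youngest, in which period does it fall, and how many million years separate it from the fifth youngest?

Smaller Ma means younger, so youngest first: A 250.4 < G 501.3 < D 601 < E 857 < C 1291 < B 1650 < F 1973.
Counting 4 along gives E (857 Ma); the excerpt puts that inside the Tonian, 1000–720 Ma.
Next in line is C (1291 Ma), and 1291 − 857 = 434 Myr.

E, in the Tonian; 434 million years to C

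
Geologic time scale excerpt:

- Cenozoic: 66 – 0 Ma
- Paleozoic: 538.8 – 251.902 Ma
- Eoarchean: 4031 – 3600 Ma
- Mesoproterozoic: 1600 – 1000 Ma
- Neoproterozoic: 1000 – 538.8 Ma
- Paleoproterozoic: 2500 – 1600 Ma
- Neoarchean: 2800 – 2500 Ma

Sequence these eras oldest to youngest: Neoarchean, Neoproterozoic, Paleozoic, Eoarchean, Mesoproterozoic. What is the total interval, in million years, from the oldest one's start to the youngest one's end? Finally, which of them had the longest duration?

Start ages (Ma): Eoarchean 4031, Neoarchean 2800, Mesoproterozoic 1600, Neoproterozoic 1000, Paleozoic 538.8.
Ordered oldest to youngest: Eoarchean, Neoarchean, Mesoproterozoic, Neoproterozoic, Paleozoic.
Span = 4031 − 251.902 = 3779.098 Myr.
Durations: Neoproterozoic 461.2, Mesoproterozoic 600, Eoarchean 431, Paleozoic 286.898, Neoarchean 300 → longest is Mesoproterozoic (600 Myr).

Eoarchean → Neoarchean → Mesoproterozoic → Neoproterozoic → Paleozoic; total span 3779.098 Myr; longest is Mesoproterozoic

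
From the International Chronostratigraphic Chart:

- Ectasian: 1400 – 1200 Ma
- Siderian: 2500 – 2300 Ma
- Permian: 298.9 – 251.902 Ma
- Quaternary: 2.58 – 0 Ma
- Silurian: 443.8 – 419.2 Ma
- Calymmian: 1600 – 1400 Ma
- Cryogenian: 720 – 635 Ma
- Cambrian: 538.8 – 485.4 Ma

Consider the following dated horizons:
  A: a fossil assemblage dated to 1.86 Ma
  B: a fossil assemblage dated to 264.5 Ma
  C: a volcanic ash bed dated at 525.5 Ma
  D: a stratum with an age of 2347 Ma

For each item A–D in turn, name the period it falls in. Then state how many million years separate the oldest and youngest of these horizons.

Match each age against the start–end ranges in the excerpt: A = 1.86 Ma → Quaternary (2.58–0); B = 264.5 Ma → Permian (298.9–251.902); C = 525.5 Ma → Cambrian (538.8–485.4); D = 2347 Ma → Siderian (2500–2300).
The largest age is 2347 Ma and the smallest is 1.86 Ma; their difference is 2345.14 Myr.

A — Quaternary; B — Permian; C — Cambrian; D — Siderian; span 2345.14 million years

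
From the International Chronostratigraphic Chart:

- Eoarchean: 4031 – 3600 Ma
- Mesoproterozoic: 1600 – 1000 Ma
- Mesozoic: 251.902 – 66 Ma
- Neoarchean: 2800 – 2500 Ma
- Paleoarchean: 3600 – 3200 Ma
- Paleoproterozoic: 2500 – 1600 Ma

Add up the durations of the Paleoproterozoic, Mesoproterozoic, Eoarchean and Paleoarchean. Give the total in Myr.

Each duration: Paleoproterozoic = 900; Mesoproterozoic = 600; Eoarchean = 431; Paleoarchean = 400.
Sum: 900 + 600 + 431 + 400 = 2331 Myr.

2331 million years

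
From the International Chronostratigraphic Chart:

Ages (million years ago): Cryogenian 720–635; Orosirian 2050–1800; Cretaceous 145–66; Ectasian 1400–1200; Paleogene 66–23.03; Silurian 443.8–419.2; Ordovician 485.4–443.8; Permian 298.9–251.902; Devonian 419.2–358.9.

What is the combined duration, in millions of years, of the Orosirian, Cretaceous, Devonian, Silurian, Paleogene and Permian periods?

Each duration: Orosirian = 250; Cretaceous = 79; Devonian = 60.3; Silurian = 24.6; Paleogene = 42.97; Permian = 46.998.
Sum: 250 + 79 + 60.3 + 24.6 + 42.97 + 46.998 = 503.868 Myr.

503.868 million years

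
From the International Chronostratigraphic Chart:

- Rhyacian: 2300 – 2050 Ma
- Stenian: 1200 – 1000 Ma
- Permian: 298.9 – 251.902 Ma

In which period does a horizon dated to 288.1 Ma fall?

Permian

288.1 Ma lies between 298.9 and 251.902 Ma, so it falls in the Permian.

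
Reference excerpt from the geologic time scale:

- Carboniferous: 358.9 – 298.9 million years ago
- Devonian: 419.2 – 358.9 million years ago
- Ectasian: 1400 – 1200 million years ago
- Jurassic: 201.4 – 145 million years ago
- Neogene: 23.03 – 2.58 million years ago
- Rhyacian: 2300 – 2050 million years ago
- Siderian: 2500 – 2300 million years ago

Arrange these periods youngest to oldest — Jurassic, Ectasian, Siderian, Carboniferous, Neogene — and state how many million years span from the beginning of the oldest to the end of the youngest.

Start ages (Ma): Siderian 2500, Ectasian 1400, Carboniferous 358.9, Jurassic 201.4, Neogene 23.03.
Ordered youngest to oldest: Neogene, Jurassic, Carboniferous, Ectasian, Siderian.
Span = 2500 − 2.58 = 2497.42 Myr.

Neogene, Jurassic, Carboniferous, Ectasian, Siderian; total span 2497.42 Myr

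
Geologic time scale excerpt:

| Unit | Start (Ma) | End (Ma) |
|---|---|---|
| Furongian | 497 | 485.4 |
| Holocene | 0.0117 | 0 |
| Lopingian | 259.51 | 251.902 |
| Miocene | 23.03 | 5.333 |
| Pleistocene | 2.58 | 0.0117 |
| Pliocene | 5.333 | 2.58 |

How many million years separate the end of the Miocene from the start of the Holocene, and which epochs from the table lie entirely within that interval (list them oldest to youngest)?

5.3213 million years; Pliocene, Pleistocene

The Miocene closes at 5.333 Ma and the Holocene opens at 0.0117 Ma, so the interval is 5.333 − 0.0117 = 5.3213 Myr.
An epoch fits inside if it starts at or after 5.333 Ma and ends at or before 0.0117 Ma; oldest first that gives Pliocene, Pleistocene.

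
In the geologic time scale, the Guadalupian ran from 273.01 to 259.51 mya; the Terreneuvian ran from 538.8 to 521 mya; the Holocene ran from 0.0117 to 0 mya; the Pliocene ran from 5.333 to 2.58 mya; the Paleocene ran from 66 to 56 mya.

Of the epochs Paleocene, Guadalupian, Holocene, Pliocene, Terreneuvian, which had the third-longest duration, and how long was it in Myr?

Paleocene, 10 million years

Durations: Paleocene 10; Guadalupian 13.5; Holocene 0.0117; Pliocene 2.753; Terreneuvian 17.8 Myr.
Sorted longest-first: Terreneuvian (17.8), Guadalupian (13.5), Paleocene (10), Pliocene (2.753), Holocene (0.0117).
The third longest is Paleocene at 10 Myr.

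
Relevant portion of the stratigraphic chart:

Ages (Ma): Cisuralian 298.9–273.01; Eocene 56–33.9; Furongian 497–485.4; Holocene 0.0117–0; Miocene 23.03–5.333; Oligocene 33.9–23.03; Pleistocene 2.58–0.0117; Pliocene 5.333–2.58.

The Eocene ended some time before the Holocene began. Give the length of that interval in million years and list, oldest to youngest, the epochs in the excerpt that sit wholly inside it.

33.8883 million years; Oligocene, Miocene, Pliocene, Pleistocene

The Eocene closes at 33.9 Ma and the Holocene opens at 0.0117 Ma, so the interval is 33.9 − 0.0117 = 33.8883 Myr.
An epoch fits inside if it starts at or after 33.9 Ma and ends at or before 0.0117 Ma; oldest first that gives Oligocene, Miocene, Pliocene, Pleistocene.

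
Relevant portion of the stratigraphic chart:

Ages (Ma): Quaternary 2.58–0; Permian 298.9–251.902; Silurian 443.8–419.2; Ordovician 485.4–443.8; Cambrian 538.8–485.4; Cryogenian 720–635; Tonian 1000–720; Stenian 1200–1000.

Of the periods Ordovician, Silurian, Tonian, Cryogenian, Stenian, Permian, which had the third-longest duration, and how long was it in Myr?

Start − end for each: Ordovician 485.4 − 443.8 = 41.6; Silurian 443.8 − 419.2 = 24.6; Tonian 1000 − 720 = 280; Cryogenian 720 − 635 = 85; Stenian 1200 − 1000 = 200; Permian 298.9 − 251.902 = 46.998.
Ranking these from longest: Tonian > Stenian > Cryogenian > Permian > Ordovician > Silurian.
Position 3 in that ranking is Cryogenian, which lasted 85 Myr.

Cryogenian, 85 million years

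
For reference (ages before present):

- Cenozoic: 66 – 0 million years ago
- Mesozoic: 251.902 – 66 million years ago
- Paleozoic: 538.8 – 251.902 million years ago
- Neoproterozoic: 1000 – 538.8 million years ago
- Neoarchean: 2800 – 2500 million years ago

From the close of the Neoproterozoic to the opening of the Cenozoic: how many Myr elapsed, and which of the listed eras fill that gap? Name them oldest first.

472.8 million years; Paleozoic, Mesozoic

The Neoproterozoic closes at 538.8 Ma and the Cenozoic opens at 66 Ma, so the interval is 538.8 − 66 = 472.8 Myr.
An era fits inside if it starts at or after 538.8 Ma and ends at or before 66 Ma; oldest first that gives Paleozoic, Mesozoic.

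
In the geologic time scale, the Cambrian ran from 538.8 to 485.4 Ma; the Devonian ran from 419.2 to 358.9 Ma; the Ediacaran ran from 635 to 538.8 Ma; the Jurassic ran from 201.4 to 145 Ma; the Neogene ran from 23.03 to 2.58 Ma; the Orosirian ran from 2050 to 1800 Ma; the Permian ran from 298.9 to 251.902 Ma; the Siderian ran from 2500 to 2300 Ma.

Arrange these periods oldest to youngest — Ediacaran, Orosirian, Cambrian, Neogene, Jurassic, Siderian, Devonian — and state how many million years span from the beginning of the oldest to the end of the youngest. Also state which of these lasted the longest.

Siderian, Orosirian, Ediacaran, Cambrian, Devonian, Jurassic, Neogene; total span 2497.42 Myr; longest is Orosirian

From the excerpt: Ediacaran 635–538.8; Orosirian 2050–1800; Cambrian 538.8–485.4; Neogene 23.03–2.58; Jurassic 201.4–145; Siderian 2500–2300; Devonian 419.2–358.9 (Ma).
Larger Ma is earlier, so the oldest is Siderian and the youngest is Neogene; oldest to youngest: Siderian, Orosirian, Ediacaran, Cambrian, Devonian, Jurassic, Neogene.
Oldest start 2500 minus youngest end 2.58 gives 2497.42 Myr overall.
Individual lengths (start − end): Devonian 60.3; Ediacaran 96.2; Siderian 200; Cambrian 53.4; Neogene 20.45; Orosirian 250; Jurassic 56.4. The largest is Orosirian at 250 Myr.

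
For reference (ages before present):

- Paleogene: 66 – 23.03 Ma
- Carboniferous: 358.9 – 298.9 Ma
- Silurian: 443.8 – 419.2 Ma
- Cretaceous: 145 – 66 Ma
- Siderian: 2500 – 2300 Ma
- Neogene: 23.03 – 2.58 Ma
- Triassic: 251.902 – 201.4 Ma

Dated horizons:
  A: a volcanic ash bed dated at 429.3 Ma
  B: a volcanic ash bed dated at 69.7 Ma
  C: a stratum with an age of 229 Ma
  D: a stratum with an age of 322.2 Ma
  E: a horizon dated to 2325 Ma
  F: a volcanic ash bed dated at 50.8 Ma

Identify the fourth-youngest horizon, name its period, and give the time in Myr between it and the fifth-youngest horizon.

D, in the Carboniferous; 107.1 million years to A

Sorted youngest-first by Ma: F (50.8), B (69.7), C (229), D (322.2), A (429.3), E (2325).
The fourth youngest is D at 322.2 Ma, which lies in 358.9–298.9 Ma: the Carboniferous.
The fifth youngest is A at 429.3 Ma; separation = |322.2 − 429.3| = 107.1 Myr.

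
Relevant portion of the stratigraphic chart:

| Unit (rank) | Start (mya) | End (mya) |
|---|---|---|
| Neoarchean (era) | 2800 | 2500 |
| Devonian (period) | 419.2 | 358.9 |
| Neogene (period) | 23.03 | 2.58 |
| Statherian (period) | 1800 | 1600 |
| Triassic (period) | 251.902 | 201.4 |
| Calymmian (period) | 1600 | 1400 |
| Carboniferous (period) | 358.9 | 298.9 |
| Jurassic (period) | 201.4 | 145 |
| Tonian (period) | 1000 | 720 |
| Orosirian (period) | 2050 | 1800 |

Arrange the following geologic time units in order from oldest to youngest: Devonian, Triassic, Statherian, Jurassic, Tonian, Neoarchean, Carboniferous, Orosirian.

Neoarchean, Orosirian, Statherian, Tonian, Devonian, Carboniferous, Triassic, Jurassic

Sorting by start age (descending Ma, since larger Ma = older): Neoarchean began 2800, Orosirian began 2050, Statherian began 1800, Tonian began 1000, Devonian began 419.2, Carboniferous began 358.9, Triassic began 251.902, Jurassic began 201.4.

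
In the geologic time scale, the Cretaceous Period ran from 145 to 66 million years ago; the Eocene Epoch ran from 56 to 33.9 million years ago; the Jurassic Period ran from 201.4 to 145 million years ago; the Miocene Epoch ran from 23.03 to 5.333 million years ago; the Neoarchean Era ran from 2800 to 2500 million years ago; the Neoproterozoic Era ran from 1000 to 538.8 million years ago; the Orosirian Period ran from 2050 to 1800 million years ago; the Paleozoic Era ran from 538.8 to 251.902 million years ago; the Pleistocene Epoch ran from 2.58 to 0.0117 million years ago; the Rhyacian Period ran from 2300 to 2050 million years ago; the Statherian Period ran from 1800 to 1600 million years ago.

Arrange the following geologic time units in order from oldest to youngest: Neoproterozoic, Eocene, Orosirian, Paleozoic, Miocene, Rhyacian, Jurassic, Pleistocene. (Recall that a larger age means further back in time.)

Sorting by start age (descending Ma, since larger Ma = older): Rhyacian start 2300, Orosirian start 2050, Neoproterozoic start 1000, Paleozoic start 538.8, Jurassic start 201.4, Eocene start 56, Miocene start 23.03, Pleistocene start 2.58.

Rhyacian, Orosirian, Neoproterozoic, Paleozoic, Jurassic, Eocene, Miocene, Pleistocene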